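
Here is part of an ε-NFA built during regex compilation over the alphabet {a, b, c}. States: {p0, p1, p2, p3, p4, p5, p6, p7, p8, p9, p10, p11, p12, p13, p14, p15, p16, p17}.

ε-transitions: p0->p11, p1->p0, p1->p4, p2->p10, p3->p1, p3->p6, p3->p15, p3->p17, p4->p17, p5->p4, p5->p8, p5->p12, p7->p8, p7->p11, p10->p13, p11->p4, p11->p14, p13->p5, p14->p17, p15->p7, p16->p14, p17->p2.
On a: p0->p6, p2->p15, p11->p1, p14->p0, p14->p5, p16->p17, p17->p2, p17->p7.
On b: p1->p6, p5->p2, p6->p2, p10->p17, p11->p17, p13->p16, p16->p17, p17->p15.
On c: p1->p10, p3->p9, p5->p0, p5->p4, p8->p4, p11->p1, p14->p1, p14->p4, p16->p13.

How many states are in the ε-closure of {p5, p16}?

Start with {p5, p16}.
From p5 via ε: add p4, p8, p12.
From p16 via ε: add p14.
From p4 via ε: add p17.
From p17 via ε: add p2.
From p2 via ε: add p10.
From p10 via ε: add p13.
ε-closure = {p2, p4, p5, p8, p10, p12, p13, p14, p16, p17}, which has 10 states.

10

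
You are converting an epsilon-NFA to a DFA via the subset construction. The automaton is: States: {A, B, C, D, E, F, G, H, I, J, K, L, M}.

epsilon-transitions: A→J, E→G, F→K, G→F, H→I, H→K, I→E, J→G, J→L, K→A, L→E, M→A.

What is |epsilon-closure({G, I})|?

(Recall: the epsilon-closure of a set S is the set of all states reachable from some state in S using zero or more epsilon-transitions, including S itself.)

8

Start with {G, I}.
From G via epsilon: add F.
From I via epsilon: add E.
From F via epsilon: add K.
From K via epsilon: add A.
From A via epsilon: add J.
From J via epsilon: add L.
epsilon-closure = {A, E, F, G, I, J, K, L}, which has 8 states.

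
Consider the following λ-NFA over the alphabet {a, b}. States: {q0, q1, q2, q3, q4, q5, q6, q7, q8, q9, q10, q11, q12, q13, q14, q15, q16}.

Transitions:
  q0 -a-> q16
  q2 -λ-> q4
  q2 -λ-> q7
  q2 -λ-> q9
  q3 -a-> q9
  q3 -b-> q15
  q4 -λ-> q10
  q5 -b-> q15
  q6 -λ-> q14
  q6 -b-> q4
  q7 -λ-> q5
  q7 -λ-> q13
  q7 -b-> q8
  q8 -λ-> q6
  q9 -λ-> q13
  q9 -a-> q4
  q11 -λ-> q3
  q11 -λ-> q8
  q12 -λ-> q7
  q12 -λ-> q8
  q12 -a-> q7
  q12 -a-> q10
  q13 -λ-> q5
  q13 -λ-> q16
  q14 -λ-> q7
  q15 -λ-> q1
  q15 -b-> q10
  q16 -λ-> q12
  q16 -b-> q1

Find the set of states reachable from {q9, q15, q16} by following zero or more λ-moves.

{q1, q5, q6, q7, q8, q9, q12, q13, q14, q15, q16}

Start with {q9, q15, q16}.
From q9 via λ: add q13.
From q15 via λ: add q1.
From q16 via λ: add q12.
From q12 via λ: add q7, q8.
From q13 via λ: add q5.
From q8 via λ: add q6.
From q6 via λ: add q14.
No new states can be added; the closed set is {q1, q5, q6, q7, q8, q9, q12, q13, q14, q15, q16}.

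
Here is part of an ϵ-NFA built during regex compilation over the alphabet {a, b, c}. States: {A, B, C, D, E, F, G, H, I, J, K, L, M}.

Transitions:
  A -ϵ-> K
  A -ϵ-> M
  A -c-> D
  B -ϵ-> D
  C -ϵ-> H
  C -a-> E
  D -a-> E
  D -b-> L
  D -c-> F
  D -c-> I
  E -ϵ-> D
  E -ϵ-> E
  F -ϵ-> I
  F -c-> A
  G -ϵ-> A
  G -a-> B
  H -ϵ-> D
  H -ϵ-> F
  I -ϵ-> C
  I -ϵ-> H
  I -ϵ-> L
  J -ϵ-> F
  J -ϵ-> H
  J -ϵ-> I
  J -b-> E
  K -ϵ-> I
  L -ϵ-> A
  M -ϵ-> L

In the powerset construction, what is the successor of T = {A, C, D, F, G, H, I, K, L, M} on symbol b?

{A, C, D, F, H, I, K, L, M}

D on b → {L}.
No b-transition from A, C, F, G, H, I, K, L, M.
Union after reading b: {L}.
Now take the ϵ-closure:
From L via ϵ: add A.
From A via ϵ: add K, M.
From K via ϵ: add I.
From I via ϵ: add C, H.
From H via ϵ: add D, F.
No new states can be added; the closed set is {A, C, D, F, H, I, K, L, M}.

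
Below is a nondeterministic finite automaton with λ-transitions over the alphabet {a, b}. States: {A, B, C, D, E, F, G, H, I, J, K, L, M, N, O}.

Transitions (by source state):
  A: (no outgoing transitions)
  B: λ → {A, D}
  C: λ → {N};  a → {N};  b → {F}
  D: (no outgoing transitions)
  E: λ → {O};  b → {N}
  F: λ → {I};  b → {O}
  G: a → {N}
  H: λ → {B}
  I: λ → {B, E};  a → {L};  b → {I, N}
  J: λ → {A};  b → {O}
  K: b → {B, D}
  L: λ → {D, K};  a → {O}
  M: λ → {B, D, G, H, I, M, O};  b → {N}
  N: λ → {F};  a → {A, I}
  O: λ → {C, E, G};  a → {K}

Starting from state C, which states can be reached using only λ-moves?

{A, B, C, D, E, F, G, I, N, O}

Start with {C}.
From C via λ: add N.
From N via λ: add F.
From F via λ: add I.
From I via λ: add B, E.
From B via λ: add A, D.
From E via λ: add O.
From O via λ: add G.
No new states can be added; the closed set is {A, B, C, D, E, F, G, I, N, O}.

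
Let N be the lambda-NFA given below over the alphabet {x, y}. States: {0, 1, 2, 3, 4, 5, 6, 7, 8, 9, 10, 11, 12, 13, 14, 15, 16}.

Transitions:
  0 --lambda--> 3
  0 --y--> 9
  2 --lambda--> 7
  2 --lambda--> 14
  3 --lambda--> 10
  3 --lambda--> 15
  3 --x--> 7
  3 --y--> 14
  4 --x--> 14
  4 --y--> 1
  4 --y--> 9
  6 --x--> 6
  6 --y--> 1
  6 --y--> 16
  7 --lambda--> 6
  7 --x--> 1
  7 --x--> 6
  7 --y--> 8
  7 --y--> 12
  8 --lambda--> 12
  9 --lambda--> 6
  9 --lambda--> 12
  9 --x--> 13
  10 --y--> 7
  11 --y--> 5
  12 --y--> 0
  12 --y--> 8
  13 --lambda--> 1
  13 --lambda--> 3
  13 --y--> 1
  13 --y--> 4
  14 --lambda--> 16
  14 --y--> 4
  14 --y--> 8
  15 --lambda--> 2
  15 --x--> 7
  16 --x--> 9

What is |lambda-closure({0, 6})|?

Start with {0, 6}.
From 0 via lambda: add 3.
From 3 via lambda: add 10, 15.
From 15 via lambda: add 2.
From 2 via lambda: add 7, 14.
From 14 via lambda: add 16.
lambda-closure = {0, 2, 3, 6, 7, 10, 14, 15, 16}, which has 9 states.

9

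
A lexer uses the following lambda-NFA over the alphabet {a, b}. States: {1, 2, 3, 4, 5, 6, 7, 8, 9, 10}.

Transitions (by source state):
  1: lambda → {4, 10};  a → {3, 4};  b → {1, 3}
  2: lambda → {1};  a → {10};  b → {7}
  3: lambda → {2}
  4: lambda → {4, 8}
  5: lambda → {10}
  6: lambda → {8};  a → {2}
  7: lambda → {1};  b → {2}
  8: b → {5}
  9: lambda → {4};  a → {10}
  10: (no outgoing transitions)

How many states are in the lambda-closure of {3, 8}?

6

Start with {3, 8}.
From 3 via lambda: add 2.
From 2 via lambda: add 1.
From 1 via lambda: add 4, 10.
lambda-closure = {1, 2, 3, 4, 8, 10}, which has 6 states.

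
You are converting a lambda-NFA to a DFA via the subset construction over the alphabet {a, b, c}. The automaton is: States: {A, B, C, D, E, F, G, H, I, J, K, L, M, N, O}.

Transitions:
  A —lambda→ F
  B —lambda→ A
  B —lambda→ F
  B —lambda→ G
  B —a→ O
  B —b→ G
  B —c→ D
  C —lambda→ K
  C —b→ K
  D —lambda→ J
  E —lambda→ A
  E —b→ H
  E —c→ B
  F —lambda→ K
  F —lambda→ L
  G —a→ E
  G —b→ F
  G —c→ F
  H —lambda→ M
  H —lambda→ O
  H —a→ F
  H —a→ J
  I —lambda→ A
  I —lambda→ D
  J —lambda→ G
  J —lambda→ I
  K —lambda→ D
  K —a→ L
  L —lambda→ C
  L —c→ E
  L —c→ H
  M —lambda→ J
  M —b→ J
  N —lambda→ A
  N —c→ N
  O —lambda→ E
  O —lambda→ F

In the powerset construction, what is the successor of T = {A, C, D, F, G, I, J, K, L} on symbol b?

{A, C, D, F, G, I, J, K, L}

C on b → {K}.
G on b → {F}.
No b-transition from A, D, F, I, J, K, L.
Union after reading b: {F, K}.
Now take the lambda-closure:
From F via lambda: add L.
From K via lambda: add D.
From D via lambda: add J.
From L via lambda: add C.
From J via lambda: add G, I.
From I via lambda: add A.
No new states can be added; the closed set is {A, C, D, F, G, I, J, K, L}.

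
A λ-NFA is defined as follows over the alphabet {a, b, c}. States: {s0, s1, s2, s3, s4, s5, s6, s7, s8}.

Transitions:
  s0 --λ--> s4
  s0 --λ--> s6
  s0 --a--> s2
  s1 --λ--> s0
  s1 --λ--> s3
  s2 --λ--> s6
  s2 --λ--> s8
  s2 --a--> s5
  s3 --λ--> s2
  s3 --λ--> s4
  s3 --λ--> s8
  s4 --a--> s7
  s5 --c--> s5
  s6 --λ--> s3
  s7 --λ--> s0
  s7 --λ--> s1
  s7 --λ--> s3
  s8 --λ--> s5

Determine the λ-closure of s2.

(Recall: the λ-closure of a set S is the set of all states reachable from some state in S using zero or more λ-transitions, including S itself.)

{s2, s3, s4, s5, s6, s8}

Start with {s2}.
From s2 via λ: add s6, s8.
From s6 via λ: add s3.
From s8 via λ: add s5.
From s3 via λ: add s4.
No new states can be added; the closed set is {s2, s3, s4, s5, s6, s8}.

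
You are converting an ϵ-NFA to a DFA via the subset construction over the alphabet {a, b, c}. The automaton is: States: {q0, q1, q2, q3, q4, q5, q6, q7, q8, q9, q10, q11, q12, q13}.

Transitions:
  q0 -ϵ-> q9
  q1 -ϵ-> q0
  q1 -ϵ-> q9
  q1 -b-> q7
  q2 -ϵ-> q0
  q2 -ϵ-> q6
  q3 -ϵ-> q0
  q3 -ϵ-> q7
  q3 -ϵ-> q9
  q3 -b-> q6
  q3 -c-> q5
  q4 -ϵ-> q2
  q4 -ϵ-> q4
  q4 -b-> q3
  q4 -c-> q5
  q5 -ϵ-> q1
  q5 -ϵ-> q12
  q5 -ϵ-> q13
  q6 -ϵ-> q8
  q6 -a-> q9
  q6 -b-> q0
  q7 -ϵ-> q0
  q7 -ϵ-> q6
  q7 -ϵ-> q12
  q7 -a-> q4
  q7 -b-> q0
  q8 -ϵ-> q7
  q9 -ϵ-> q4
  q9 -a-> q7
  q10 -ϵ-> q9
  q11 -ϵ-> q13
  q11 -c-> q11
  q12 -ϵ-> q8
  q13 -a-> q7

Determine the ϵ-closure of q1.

Start with {q1}.
From q1 via ϵ: add q0, q9.
From q9 via ϵ: add q4.
From q4 via ϵ: add q2.
From q2 via ϵ: add q6.
From q6 via ϵ: add q8.
From q8 via ϵ: add q7.
From q7 via ϵ: add q12.
No new states can be added; the closed set is {q0, q1, q2, q4, q6, q7, q8, q9, q12}.

{q0, q1, q2, q4, q6, q7, q8, q9, q12}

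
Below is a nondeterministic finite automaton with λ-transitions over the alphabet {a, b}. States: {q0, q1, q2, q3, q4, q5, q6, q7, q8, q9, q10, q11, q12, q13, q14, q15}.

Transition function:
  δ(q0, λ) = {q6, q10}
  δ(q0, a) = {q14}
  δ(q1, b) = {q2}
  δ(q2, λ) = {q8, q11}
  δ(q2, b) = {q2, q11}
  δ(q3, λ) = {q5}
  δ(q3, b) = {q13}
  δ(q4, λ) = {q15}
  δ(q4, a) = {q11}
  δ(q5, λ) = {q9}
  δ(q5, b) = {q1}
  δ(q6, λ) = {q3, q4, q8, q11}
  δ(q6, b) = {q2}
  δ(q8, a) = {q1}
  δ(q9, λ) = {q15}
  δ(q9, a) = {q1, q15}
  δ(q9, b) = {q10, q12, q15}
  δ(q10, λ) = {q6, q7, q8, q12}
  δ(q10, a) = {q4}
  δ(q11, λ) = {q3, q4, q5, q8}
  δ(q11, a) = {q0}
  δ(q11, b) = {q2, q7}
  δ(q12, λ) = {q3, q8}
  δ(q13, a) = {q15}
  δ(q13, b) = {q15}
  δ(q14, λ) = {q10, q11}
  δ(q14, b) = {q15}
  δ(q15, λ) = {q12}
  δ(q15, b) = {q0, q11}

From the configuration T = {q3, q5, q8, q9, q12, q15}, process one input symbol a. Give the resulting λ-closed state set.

{q1, q3, q5, q8, q9, q12, q15}

q8 on a → {q1}.
q9 on a → {q1, q15}.
No a-transition from q3, q5, q12, q15.
Union after reading a: {q1, q15}.
Now take the λ-closure:
From q15 via λ: add q12.
From q12 via λ: add q3, q8.
From q3 via λ: add q5.
From q5 via λ: add q9.
No new states can be added; the closed set is {q1, q3, q5, q8, q9, q12, q15}.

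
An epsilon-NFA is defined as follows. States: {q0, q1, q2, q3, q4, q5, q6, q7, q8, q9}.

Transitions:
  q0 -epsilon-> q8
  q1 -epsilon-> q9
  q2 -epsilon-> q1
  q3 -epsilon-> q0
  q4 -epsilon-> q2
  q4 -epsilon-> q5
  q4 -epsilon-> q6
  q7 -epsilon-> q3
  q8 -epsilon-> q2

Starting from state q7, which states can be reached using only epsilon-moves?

Start with {q7}.
From q7 via epsilon: add q3.
From q3 via epsilon: add q0.
From q0 via epsilon: add q8.
From q8 via epsilon: add q2.
From q2 via epsilon: add q1.
From q1 via epsilon: add q9.
No new states can be added; the closed set is {q0, q1, q2, q3, q7, q8, q9}.

{q0, q1, q2, q3, q7, q8, q9}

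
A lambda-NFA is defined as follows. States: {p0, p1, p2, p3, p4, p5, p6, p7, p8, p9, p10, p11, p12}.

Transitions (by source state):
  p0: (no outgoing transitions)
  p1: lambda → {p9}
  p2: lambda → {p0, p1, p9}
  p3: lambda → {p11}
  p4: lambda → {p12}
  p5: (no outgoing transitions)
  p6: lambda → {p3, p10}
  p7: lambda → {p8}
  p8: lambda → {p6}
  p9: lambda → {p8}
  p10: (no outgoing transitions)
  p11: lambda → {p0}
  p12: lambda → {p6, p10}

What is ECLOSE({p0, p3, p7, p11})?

Start with {p0, p3, p7, p11}.
From p7 via lambda: add p8.
From p8 via lambda: add p6.
From p6 via lambda: add p10.
No new states can be added; the closed set is {p0, p3, p6, p7, p8, p10, p11}.

{p0, p3, p6, p7, p8, p10, p11}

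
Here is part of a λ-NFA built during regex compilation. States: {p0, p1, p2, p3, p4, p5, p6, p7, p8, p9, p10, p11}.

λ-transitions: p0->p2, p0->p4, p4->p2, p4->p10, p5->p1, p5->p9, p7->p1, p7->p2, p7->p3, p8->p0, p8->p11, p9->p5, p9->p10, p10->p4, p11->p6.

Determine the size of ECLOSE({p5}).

6

Start with {p5}.
From p5 via λ: add p1, p9.
From p9 via λ: add p10.
From p10 via λ: add p4.
From p4 via λ: add p2.
λ-closure = {p1, p2, p4, p5, p9, p10}, which has 6 states.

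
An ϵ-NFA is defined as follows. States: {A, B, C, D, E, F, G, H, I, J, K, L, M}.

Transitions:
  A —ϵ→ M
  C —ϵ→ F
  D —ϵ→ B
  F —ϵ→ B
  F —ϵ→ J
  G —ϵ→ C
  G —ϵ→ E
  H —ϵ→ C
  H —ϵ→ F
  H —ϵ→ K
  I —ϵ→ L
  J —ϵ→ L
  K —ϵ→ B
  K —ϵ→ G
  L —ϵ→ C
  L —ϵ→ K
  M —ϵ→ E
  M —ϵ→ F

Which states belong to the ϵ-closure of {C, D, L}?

{B, C, D, E, F, G, J, K, L}

Start with {C, D, L}.
From C via ϵ: add F.
From D via ϵ: add B.
From L via ϵ: add K.
From F via ϵ: add J.
From K via ϵ: add G.
From G via ϵ: add E.
No new states can be added; the closed set is {B, C, D, E, F, G, J, K, L}.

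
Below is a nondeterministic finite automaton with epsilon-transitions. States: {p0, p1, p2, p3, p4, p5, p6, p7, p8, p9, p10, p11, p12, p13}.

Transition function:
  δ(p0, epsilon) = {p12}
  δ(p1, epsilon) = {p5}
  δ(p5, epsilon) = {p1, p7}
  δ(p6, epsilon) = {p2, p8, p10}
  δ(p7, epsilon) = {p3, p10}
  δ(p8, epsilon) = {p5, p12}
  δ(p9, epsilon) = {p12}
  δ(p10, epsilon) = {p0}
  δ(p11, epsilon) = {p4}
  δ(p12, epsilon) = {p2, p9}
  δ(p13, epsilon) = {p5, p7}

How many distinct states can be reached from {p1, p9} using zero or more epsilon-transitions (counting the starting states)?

9

Start with {p1, p9}.
From p1 via epsilon: add p5.
From p9 via epsilon: add p12.
From p5 via epsilon: add p7.
From p12 via epsilon: add p2.
From p7 via epsilon: add p3, p10.
From p10 via epsilon: add p0.
epsilon-closure = {p0, p1, p2, p3, p5, p7, p9, p10, p12}, which has 9 states.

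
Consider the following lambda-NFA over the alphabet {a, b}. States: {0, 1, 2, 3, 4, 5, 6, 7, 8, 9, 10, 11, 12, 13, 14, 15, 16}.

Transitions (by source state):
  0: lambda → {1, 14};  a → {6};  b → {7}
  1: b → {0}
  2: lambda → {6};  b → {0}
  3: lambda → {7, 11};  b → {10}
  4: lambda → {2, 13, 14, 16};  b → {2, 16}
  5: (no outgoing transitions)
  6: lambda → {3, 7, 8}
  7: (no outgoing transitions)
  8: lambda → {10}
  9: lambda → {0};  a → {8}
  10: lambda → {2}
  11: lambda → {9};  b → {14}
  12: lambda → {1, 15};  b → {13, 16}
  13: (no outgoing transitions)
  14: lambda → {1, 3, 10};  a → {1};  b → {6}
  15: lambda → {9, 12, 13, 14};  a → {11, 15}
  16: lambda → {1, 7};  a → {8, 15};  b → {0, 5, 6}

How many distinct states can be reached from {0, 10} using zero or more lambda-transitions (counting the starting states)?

11

Start with {0, 10}.
From 0 via lambda: add 1, 14.
From 10 via lambda: add 2.
From 2 via lambda: add 6.
From 14 via lambda: add 3.
From 3 via lambda: add 7, 11.
From 6 via lambda: add 8.
From 11 via lambda: add 9.
lambda-closure = {0, 1, 2, 3, 6, 7, 8, 9, 10, 11, 14}, which has 11 states.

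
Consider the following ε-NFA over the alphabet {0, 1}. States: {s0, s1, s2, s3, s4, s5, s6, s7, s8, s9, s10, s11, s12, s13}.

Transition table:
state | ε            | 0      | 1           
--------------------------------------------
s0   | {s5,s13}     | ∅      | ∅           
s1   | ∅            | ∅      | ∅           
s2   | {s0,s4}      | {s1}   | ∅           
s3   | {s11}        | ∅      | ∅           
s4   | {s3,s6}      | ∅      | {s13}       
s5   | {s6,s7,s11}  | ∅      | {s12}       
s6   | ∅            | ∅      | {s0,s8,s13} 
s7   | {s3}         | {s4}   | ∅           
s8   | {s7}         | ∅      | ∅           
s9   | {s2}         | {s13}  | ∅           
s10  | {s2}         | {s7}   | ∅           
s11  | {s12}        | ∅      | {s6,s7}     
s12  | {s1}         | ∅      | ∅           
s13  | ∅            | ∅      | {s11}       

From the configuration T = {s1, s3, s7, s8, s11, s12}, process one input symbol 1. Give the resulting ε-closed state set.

s11 on 1 → {s6, s7}.
No 1-transition from s1, s3, s7, s8, s12.
Union after reading 1: {s6, s7}.
Now take the ε-closure:
From s7 via ε: add s3.
From s3 via ε: add s11.
From s11 via ε: add s12.
From s12 via ε: add s1.
No new states can be added; the closed set is {s1, s3, s6, s7, s11, s12}.

{s1, s3, s6, s7, s11, s12}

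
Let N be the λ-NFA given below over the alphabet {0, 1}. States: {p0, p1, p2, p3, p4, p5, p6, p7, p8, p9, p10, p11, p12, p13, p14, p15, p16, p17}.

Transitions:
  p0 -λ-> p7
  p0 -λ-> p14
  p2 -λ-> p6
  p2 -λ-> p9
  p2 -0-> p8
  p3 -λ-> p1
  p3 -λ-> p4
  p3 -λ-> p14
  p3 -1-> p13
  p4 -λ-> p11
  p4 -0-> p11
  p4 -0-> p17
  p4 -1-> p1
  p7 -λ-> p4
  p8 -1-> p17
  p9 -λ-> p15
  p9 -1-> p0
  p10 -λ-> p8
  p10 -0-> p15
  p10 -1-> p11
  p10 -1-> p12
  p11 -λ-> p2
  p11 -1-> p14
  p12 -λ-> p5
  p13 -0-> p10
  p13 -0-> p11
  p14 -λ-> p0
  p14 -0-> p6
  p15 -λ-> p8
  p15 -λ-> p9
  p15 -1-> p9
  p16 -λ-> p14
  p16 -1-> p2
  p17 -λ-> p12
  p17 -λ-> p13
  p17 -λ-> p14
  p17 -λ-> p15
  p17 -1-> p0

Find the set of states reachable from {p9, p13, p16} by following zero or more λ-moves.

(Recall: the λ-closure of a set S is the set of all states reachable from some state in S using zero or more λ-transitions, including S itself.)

Start with {p9, p13, p16}.
From p9 via λ: add p15.
From p16 via λ: add p14.
From p14 via λ: add p0.
From p15 via λ: add p8.
From p0 via λ: add p7.
From p7 via λ: add p4.
From p4 via λ: add p11.
From p11 via λ: add p2.
From p2 via λ: add p6.
No new states can be added; the closed set is {p0, p2, p4, p6, p7, p8, p9, p11, p13, p14, p15, p16}.

{p0, p2, p4, p6, p7, p8, p9, p11, p13, p14, p15, p16}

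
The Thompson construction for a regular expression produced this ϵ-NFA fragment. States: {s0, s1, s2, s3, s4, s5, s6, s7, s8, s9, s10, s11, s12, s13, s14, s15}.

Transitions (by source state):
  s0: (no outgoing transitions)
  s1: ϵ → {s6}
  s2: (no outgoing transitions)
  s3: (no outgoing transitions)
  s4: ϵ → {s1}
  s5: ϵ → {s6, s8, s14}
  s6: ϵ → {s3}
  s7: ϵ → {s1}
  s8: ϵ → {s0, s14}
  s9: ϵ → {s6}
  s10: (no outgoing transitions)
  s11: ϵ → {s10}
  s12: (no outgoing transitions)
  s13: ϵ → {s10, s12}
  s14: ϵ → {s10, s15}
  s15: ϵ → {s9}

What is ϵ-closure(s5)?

Start with {s5}.
From s5 via ϵ: add s6, s8, s14.
From s6 via ϵ: add s3.
From s8 via ϵ: add s0.
From s14 via ϵ: add s10, s15.
From s15 via ϵ: add s9.
No new states can be added; the closed set is {s0, s3, s5, s6, s8, s9, s10, s14, s15}.

{s0, s3, s5, s6, s8, s9, s10, s14, s15}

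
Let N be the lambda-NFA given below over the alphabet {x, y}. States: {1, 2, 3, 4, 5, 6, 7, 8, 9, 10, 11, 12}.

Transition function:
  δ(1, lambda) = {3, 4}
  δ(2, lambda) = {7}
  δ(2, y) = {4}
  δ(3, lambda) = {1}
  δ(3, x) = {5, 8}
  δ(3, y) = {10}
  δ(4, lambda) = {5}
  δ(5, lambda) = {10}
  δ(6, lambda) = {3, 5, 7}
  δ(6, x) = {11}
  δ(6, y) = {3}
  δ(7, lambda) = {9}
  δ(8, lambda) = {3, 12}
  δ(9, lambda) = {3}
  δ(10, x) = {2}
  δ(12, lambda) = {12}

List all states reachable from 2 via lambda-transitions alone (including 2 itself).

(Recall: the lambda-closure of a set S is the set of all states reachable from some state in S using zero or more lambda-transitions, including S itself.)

Start with {2}.
From 2 via lambda: add 7.
From 7 via lambda: add 9.
From 9 via lambda: add 3.
From 3 via lambda: add 1.
From 1 via lambda: add 4.
From 4 via lambda: add 5.
From 5 via lambda: add 10.
No new states can be added; the closed set is {1, 2, 3, 4, 5, 7, 9, 10}.

{1, 2, 3, 4, 5, 7, 9, 10}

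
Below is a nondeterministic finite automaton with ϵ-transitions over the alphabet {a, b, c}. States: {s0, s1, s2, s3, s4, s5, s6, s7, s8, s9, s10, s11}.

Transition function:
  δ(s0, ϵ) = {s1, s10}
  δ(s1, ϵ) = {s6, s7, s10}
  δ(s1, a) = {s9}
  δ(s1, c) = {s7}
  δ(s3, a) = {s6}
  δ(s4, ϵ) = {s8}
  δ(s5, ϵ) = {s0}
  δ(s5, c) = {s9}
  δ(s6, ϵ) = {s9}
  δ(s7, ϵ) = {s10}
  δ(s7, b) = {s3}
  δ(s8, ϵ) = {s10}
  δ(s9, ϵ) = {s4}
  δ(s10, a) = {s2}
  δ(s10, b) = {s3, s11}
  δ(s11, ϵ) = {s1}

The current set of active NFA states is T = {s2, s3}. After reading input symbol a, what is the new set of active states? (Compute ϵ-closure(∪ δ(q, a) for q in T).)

{s4, s6, s8, s9, s10}

s3 on a → {s6}.
No a-transition from s2.
Union after reading a: {s6}.
Now take the ϵ-closure:
From s6 via ϵ: add s9.
From s9 via ϵ: add s4.
From s4 via ϵ: add s8.
From s8 via ϵ: add s10.
No new states can be added; the closed set is {s4, s6, s8, s9, s10}.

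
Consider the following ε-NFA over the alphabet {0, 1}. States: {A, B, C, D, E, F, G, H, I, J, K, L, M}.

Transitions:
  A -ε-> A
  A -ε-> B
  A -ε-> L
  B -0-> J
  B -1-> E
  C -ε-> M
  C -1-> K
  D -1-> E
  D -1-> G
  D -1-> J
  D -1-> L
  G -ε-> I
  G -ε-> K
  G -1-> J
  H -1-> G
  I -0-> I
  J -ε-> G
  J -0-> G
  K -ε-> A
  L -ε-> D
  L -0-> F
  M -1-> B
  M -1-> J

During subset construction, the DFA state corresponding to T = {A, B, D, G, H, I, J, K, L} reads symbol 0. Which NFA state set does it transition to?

{A, B, D, F, G, I, J, K, L}

B on 0 → {J}.
I on 0 → {I}.
J on 0 → {G}.
L on 0 → {F}.
No 0-transition from A, D, G, H, K.
Union after reading 0: {F, G, I, J}.
Now take the ε-closure:
From G via ε: add K.
From K via ε: add A.
From A via ε: add B, L.
From L via ε: add D.
No new states can be added; the closed set is {A, B, D, F, G, I, J, K, L}.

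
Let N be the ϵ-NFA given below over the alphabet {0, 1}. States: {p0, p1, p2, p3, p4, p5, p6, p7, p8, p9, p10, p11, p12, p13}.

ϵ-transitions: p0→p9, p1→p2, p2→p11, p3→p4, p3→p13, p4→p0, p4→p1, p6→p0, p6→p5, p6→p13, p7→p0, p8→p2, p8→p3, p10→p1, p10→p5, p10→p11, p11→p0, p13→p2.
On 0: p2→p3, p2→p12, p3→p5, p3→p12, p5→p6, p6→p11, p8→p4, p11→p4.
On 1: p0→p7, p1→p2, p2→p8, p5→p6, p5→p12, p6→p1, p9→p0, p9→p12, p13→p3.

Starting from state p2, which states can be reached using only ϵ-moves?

{p0, p2, p9, p11}

Start with {p2}.
From p2 via ϵ: add p11.
From p11 via ϵ: add p0.
From p0 via ϵ: add p9.
No new states can be added; the closed set is {p0, p2, p9, p11}.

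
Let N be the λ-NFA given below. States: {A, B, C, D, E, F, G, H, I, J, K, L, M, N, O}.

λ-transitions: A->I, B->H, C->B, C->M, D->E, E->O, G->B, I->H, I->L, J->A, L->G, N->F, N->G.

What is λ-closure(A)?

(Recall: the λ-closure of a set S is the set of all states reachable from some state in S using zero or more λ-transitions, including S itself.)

{A, B, G, H, I, L}

Start with {A}.
From A via λ: add I.
From I via λ: add H, L.
From L via λ: add G.
From G via λ: add B.
No new states can be added; the closed set is {A, B, G, H, I, L}.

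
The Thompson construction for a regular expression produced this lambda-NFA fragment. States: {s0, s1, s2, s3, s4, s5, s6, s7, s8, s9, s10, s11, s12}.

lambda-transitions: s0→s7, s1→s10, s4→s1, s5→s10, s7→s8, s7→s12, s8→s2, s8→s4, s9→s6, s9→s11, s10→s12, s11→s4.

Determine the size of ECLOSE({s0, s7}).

Start with {s0, s7}.
From s7 via lambda: add s8, s12.
From s8 via lambda: add s2, s4.
From s4 via lambda: add s1.
From s1 via lambda: add s10.
lambda-closure = {s0, s1, s2, s4, s7, s8, s10, s12}, which has 8 states.

8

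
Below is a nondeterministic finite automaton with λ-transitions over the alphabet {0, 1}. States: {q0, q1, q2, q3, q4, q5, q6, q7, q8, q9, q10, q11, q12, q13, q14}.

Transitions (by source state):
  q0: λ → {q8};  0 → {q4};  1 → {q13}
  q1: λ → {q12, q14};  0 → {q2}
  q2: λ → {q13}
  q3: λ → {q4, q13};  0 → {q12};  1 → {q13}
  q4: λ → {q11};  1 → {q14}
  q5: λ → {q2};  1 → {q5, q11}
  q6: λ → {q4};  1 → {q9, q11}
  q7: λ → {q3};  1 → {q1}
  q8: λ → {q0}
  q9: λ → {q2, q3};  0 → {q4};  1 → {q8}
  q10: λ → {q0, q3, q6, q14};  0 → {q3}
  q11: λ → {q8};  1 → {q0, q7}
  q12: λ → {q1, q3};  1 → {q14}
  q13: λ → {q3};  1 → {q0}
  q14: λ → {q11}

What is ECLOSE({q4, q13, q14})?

{q0, q3, q4, q8, q11, q13, q14}

Start with {q4, q13, q14}.
From q4 via λ: add q11.
From q13 via λ: add q3.
From q11 via λ: add q8.
From q8 via λ: add q0.
No new states can be added; the closed set is {q0, q3, q4, q8, q11, q13, q14}.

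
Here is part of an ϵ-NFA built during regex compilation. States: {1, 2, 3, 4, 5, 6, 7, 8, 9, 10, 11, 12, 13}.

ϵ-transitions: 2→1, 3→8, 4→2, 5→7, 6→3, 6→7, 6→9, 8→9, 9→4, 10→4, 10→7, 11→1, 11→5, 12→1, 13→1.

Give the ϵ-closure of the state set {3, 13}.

Start with {3, 13}.
From 3 via ϵ: add 8.
From 13 via ϵ: add 1.
From 8 via ϵ: add 9.
From 9 via ϵ: add 4.
From 4 via ϵ: add 2.
No new states can be added; the closed set is {1, 2, 3, 4, 8, 9, 13}.

{1, 2, 3, 4, 8, 9, 13}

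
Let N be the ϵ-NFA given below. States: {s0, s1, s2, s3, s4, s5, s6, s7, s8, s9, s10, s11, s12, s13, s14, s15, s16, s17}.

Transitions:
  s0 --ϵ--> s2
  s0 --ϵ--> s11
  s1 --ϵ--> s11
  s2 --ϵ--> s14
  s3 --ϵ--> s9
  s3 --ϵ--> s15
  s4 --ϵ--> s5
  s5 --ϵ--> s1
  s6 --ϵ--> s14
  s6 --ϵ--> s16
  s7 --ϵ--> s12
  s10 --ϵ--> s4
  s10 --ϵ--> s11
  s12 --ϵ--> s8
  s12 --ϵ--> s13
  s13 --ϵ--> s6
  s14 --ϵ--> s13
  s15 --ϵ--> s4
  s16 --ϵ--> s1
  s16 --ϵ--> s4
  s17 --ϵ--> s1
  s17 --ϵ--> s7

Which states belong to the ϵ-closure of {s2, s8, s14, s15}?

{s1, s2, s4, s5, s6, s8, s11, s13, s14, s15, s16}

Start with {s2, s8, s14, s15}.
From s14 via ϵ: add s13.
From s15 via ϵ: add s4.
From s4 via ϵ: add s5.
From s13 via ϵ: add s6.
From s5 via ϵ: add s1.
From s6 via ϵ: add s16.
From s1 via ϵ: add s11.
No new states can be added; the closed set is {s1, s2, s4, s5, s6, s8, s11, s13, s14, s15, s16}.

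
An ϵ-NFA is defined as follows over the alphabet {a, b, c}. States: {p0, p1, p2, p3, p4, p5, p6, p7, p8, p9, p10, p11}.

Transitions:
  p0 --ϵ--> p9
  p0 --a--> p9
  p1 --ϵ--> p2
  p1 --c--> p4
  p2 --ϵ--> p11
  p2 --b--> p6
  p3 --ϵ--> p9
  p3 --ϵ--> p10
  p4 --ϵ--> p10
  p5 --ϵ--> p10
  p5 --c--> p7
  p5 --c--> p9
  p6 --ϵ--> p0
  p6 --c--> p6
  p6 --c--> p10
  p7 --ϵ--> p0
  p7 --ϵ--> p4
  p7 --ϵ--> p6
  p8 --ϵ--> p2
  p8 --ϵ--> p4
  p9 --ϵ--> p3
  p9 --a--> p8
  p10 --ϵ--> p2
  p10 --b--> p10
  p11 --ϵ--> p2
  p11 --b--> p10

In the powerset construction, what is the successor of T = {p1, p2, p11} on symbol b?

p2 on b → {p6}.
p11 on b → {p10}.
No b-transition from p1.
Union after reading b: {p6, p10}.
Now take the ϵ-closure:
From p6 via ϵ: add p0.
From p10 via ϵ: add p2.
From p0 via ϵ: add p9.
From p2 via ϵ: add p11.
From p9 via ϵ: add p3.
No new states can be added; the closed set is {p0, p2, p3, p6, p9, p10, p11}.

{p0, p2, p3, p6, p9, p10, p11}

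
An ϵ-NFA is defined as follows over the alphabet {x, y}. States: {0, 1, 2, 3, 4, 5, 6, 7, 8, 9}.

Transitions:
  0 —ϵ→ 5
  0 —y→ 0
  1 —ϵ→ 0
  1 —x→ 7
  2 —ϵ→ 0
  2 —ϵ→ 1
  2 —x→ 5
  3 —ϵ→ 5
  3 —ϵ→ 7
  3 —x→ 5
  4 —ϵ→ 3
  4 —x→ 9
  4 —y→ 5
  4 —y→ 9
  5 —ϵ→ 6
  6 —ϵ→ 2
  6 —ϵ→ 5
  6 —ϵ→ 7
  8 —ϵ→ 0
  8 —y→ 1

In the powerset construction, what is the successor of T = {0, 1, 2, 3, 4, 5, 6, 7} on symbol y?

{0, 1, 2, 5, 6, 7, 9}

0 on y → {0}.
4 on y → {5, 9}.
No y-transition from 1, 2, 3, 5, 6, 7.
Union after reading y: {0, 5, 9}.
Now take the ϵ-closure:
From 5 via ϵ: add 6.
From 6 via ϵ: add 2, 7.
From 2 via ϵ: add 1.
No new states can be added; the closed set is {0, 1, 2, 5, 6, 7, 9}.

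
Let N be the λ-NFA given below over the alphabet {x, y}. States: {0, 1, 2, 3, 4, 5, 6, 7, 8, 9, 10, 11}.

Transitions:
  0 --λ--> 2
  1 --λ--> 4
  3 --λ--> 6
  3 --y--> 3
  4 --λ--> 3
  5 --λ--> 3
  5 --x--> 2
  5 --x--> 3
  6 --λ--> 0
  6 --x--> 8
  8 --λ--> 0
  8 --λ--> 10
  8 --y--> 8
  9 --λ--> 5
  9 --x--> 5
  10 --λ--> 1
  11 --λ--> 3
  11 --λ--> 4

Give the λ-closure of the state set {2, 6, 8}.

Start with {2, 6, 8}.
From 6 via λ: add 0.
From 8 via λ: add 10.
From 10 via λ: add 1.
From 1 via λ: add 4.
From 4 via λ: add 3.
No new states can be added; the closed set is {0, 1, 2, 3, 4, 6, 8, 10}.

{0, 1, 2, 3, 4, 6, 8, 10}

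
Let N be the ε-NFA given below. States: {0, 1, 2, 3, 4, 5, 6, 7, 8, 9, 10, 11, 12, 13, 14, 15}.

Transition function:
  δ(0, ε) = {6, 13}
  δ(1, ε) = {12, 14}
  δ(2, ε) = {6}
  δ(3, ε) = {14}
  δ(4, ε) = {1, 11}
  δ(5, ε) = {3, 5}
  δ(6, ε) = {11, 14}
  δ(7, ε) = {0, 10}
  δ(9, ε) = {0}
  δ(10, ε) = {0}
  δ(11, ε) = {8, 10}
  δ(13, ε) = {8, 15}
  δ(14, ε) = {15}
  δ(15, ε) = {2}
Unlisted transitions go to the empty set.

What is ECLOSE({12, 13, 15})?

{0, 2, 6, 8, 10, 11, 12, 13, 14, 15}

Start with {12, 13, 15}.
From 13 via ε: add 8.
From 15 via ε: add 2.
From 2 via ε: add 6.
From 6 via ε: add 11, 14.
From 11 via ε: add 10.
From 10 via ε: add 0.
No new states can be added; the closed set is {0, 2, 6, 8, 10, 11, 12, 13, 14, 15}.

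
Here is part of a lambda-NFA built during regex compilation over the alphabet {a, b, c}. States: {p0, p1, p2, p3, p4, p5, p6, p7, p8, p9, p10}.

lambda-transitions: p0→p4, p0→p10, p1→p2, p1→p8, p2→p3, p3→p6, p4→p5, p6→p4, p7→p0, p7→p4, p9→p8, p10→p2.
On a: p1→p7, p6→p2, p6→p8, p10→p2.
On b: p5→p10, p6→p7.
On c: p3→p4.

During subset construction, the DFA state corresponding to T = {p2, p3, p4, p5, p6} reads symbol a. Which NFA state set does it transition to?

{p2, p3, p4, p5, p6, p8}

p6 on a → {p2, p8}.
No a-transition from p2, p3, p4, p5.
Union after reading a: {p2, p8}.
Now take the lambda-closure:
From p2 via lambda: add p3.
From p3 via lambda: add p6.
From p6 via lambda: add p4.
From p4 via lambda: add p5.
No new states can be added; the closed set is {p2, p3, p4, p5, p6, p8}.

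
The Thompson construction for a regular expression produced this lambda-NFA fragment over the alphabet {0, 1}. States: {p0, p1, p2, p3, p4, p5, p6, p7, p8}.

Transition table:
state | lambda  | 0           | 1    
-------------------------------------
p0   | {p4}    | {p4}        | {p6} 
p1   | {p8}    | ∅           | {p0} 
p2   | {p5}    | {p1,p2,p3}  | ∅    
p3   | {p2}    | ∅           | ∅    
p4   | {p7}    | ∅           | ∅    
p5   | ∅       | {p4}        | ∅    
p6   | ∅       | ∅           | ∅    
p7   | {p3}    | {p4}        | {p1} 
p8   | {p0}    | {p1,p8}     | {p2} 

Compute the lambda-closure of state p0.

{p0, p2, p3, p4, p5, p7}

Start with {p0}.
From p0 via lambda: add p4.
From p4 via lambda: add p7.
From p7 via lambda: add p3.
From p3 via lambda: add p2.
From p2 via lambda: add p5.
No new states can be added; the closed set is {p0, p2, p3, p4, p5, p7}.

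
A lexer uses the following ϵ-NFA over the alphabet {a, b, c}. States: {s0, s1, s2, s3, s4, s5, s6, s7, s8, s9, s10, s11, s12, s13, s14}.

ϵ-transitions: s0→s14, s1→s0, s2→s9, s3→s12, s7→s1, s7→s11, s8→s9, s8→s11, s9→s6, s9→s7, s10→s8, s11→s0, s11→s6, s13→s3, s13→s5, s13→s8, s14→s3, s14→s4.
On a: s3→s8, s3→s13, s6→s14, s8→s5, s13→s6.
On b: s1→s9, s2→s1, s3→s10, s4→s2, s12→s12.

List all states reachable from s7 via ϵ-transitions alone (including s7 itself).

{s0, s1, s3, s4, s6, s7, s11, s12, s14}

Start with {s7}.
From s7 via ϵ: add s1, s11.
From s1 via ϵ: add s0.
From s11 via ϵ: add s6.
From s0 via ϵ: add s14.
From s14 via ϵ: add s3, s4.
From s3 via ϵ: add s12.
No new states can be added; the closed set is {s0, s1, s3, s4, s6, s7, s11, s12, s14}.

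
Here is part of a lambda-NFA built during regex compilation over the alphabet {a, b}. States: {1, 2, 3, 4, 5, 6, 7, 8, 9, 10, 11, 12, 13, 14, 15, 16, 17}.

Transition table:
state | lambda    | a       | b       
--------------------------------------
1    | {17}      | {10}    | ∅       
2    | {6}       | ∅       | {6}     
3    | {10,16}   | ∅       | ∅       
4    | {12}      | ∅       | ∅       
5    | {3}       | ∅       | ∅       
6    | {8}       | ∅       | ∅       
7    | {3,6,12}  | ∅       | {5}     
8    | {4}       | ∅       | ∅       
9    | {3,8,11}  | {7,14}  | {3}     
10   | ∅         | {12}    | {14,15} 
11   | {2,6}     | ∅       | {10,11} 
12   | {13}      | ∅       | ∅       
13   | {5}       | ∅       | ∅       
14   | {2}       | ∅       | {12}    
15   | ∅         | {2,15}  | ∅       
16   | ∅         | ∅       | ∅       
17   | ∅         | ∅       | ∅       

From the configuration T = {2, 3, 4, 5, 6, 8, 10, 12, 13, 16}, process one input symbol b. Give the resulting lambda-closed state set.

2 on b → {6}.
10 on b → {14, 15}.
No b-transition from 3, 4, 5, 6, 8, 12, 13, 16.
Union after reading b: {6, 14, 15}.
Now take the lambda-closure:
From 6 via lambda: add 8.
From 14 via lambda: add 2.
From 8 via lambda: add 4.
From 4 via lambda: add 12.
From 12 via lambda: add 13.
From 13 via lambda: add 5.
From 5 via lambda: add 3.
From 3 via lambda: add 10, 16.
No new states can be added; the closed set is {2, 3, 4, 5, 6, 8, 10, 12, 13, 14, 15, 16}.

{2, 3, 4, 5, 6, 8, 10, 12, 13, 14, 15, 16}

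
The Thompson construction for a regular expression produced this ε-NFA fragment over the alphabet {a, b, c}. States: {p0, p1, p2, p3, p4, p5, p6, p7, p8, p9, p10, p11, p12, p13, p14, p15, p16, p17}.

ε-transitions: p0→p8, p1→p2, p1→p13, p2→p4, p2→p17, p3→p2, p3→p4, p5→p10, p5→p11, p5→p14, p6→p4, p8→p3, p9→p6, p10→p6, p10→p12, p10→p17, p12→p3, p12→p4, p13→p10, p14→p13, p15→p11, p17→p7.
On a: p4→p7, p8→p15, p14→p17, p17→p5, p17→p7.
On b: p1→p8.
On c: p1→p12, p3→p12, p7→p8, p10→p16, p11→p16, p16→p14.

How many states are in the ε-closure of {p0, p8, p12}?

Start with {p0, p8, p12}.
From p8 via ε: add p3.
From p12 via ε: add p4.
From p3 via ε: add p2.
From p2 via ε: add p17.
From p17 via ε: add p7.
ε-closure = {p0, p2, p3, p4, p7, p8, p12, p17}, which has 8 states.

8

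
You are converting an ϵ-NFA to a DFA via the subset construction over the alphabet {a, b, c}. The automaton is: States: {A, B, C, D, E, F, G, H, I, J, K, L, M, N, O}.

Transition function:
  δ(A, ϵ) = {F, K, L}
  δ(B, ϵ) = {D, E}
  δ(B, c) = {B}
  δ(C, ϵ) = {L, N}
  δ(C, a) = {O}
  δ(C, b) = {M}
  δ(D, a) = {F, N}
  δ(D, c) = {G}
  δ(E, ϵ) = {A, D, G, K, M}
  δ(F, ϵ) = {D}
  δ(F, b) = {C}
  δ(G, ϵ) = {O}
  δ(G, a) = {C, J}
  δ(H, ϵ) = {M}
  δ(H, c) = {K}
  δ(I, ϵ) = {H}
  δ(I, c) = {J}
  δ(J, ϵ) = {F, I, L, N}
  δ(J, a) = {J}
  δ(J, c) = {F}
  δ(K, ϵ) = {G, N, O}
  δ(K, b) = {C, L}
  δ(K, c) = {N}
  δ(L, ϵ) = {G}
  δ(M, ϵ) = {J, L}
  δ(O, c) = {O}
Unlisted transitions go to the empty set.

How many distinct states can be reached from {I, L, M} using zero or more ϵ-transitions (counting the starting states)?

Start with {I, L, M}.
From I via ϵ: add H.
From L via ϵ: add G.
From M via ϵ: add J.
From G via ϵ: add O.
From J via ϵ: add F, N.
From F via ϵ: add D.
ϵ-closure = {D, F, G, H, I, J, L, M, N, O}, which has 10 states.

10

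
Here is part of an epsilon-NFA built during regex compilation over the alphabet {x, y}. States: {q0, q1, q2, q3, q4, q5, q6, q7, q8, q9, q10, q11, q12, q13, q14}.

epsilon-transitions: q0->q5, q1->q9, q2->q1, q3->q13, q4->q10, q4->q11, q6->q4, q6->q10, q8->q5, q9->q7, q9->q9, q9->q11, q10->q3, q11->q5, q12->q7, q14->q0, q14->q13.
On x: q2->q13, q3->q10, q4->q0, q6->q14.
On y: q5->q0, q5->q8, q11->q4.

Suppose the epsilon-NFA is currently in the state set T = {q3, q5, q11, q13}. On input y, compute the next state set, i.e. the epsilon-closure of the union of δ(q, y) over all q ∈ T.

q5 on y → {q0, q8}.
q11 on y → {q4}.
No y-transition from q3, q13.
Union after reading y: {q0, q4, q8}.
Now take the epsilon-closure:
From q0 via epsilon: add q5.
From q4 via epsilon: add q10, q11.
From q10 via epsilon: add q3.
From q3 via epsilon: add q13.
No new states can be added; the closed set is {q0, q3, q4, q5, q8, q10, q11, q13}.

{q0, q3, q4, q5, q8, q10, q11, q13}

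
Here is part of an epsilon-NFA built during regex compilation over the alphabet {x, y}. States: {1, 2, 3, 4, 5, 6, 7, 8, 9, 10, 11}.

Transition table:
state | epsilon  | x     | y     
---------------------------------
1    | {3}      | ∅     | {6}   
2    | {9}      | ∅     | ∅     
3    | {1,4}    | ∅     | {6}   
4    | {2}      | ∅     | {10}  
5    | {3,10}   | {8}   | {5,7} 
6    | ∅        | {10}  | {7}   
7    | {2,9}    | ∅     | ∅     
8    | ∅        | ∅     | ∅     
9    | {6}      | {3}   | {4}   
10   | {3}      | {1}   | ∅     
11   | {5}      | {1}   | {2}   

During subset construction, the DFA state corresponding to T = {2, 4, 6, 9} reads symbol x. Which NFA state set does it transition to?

6 on x → {10}.
9 on x → {3}.
No x-transition from 2, 4.
Union after reading x: {3, 10}.
Now take the epsilon-closure:
From 3 via epsilon: add 1, 4.
From 4 via epsilon: add 2.
From 2 via epsilon: add 9.
From 9 via epsilon: add 6.
No new states can be added; the closed set is {1, 2, 3, 4, 6, 9, 10}.

{1, 2, 3, 4, 6, 9, 10}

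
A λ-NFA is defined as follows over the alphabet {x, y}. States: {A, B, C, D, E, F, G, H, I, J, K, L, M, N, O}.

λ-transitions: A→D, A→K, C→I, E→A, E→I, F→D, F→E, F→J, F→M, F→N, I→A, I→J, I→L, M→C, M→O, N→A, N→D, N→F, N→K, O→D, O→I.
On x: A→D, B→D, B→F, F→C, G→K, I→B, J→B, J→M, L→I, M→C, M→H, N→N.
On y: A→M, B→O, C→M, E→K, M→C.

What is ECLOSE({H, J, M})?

{A, C, D, H, I, J, K, L, M, O}

Start with {H, J, M}.
From M via λ: add C, O.
From C via λ: add I.
From O via λ: add D.
From I via λ: add A, L.
From A via λ: add K.
No new states can be added; the closed set is {A, C, D, H, I, J, K, L, M, O}.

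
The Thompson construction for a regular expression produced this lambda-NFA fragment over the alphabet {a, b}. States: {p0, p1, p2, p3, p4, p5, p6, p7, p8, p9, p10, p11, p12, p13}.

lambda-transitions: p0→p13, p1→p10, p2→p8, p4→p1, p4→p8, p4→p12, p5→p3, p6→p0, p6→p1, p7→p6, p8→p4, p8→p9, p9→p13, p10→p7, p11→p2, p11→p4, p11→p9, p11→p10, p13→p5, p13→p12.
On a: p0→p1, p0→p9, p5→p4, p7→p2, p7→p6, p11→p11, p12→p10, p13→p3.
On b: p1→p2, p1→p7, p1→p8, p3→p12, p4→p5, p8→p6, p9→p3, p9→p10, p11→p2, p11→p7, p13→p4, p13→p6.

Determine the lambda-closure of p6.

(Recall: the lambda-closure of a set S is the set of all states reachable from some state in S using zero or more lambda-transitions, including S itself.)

Start with {p6}.
From p6 via lambda: add p0, p1.
From p0 via lambda: add p13.
From p1 via lambda: add p10.
From p10 via lambda: add p7.
From p13 via lambda: add p5, p12.
From p5 via lambda: add p3.
No new states can be added; the closed set is {p0, p1, p3, p5, p6, p7, p10, p12, p13}.

{p0, p1, p3, p5, p6, p7, p10, p12, p13}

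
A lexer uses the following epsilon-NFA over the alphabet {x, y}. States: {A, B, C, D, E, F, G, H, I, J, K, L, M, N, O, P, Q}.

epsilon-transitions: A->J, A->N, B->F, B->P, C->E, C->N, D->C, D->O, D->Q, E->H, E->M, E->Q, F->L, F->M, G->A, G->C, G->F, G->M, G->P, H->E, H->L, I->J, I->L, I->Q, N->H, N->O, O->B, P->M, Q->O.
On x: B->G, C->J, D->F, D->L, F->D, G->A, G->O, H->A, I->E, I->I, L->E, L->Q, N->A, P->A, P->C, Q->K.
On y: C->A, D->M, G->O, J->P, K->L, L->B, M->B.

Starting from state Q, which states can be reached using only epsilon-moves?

Start with {Q}.
From Q via epsilon: add O.
From O via epsilon: add B.
From B via epsilon: add F, P.
From F via epsilon: add L, M.
No new states can be added; the closed set is {B, F, L, M, O, P, Q}.

{B, F, L, M, O, P, Q}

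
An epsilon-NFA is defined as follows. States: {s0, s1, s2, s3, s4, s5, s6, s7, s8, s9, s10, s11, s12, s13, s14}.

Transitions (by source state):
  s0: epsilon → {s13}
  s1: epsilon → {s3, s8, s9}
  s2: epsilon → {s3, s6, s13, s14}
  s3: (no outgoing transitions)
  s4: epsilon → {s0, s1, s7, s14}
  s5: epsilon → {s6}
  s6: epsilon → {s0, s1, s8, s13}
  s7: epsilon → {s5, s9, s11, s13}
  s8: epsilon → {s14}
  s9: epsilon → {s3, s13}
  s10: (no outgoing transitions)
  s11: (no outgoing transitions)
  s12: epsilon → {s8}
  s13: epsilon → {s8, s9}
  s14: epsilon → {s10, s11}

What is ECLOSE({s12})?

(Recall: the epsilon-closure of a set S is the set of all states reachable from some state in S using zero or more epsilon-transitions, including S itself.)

{s8, s10, s11, s12, s14}

Start with {s12}.
From s12 via epsilon: add s8.
From s8 via epsilon: add s14.
From s14 via epsilon: add s10, s11.
No new states can be added; the closed set is {s8, s10, s11, s12, s14}.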